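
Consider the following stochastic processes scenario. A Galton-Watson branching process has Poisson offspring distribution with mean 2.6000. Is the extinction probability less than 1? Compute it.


Since mu = 2.6000 > 1, extinction prob q < 1.
Solve s = exp(mu*(s-1)) iteratively.
q = 0.0951

0.0951


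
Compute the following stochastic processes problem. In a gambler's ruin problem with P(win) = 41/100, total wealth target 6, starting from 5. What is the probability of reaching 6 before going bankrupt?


Gambler's ruin formula:
r = q/p = 0.5900/0.4100 = 1.4390
P(win) = (1 - r^i)/(1 - r^N)
= (1 - 1.4390^5)/(1 - 1.4390^6)
= 0.6562

0.6562


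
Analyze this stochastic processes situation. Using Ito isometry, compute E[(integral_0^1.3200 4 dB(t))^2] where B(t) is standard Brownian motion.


By Ito isometry: E[(int f dB)^2] = int f^2 dt
= 4^2 * 1.3200
= 16 * 1.3200 = 21.1200

21.1200


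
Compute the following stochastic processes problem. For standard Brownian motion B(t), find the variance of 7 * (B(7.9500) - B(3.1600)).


Var(alpha*(B(t)-B(s))) = alpha^2 * (t-s)
= 7^2 * (7.9500 - 3.1600)
= 49 * 4.7900
= 234.7100

234.7100


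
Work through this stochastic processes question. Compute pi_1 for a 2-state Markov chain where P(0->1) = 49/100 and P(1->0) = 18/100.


Stationary distribution: pi_0 = p10/(p01+p10), pi_1 = p01/(p01+p10)
p01 = 0.4900, p10 = 0.1800
pi_1 = 0.7313

0.7313


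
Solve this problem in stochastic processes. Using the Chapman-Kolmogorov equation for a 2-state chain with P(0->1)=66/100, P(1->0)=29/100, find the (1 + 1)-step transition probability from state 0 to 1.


P^2 = P^1 * P^1
Computing via matrix multiplication of the transition matrix.
Entry (0,1) of P^2 = 0.6930

0.6930


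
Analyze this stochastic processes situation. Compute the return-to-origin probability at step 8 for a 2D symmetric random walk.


P = C(8,4)^2 / 4^8
= 70^2 / 65536
= 4900 / 65536
= 0.0748

0.0748


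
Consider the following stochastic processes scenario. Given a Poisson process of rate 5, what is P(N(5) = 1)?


P(N(t)=k) = (lambda*t)^k * exp(-lambda*t) / k!
lambda*t = 25
= 25^1 * exp(-25) / 1!
= 25 * 1.3888e-11 / 1
= 3.4720e-10

3.4720e-10


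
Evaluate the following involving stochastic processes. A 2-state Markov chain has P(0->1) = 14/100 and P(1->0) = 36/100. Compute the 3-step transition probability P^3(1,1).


Computing P^3 by matrix multiplication.
P = [[0.8600, 0.1400], [0.3600, 0.6400]]
After raising P to the power 3:
P^3(1,1) = 0.3700

0.3700


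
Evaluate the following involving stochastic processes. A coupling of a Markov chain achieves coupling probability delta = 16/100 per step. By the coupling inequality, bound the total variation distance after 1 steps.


TV distance bound <= (1-delta)^n
= (1 - 0.1600)^1
= 0.8400^1
= 0.8400

0.8400


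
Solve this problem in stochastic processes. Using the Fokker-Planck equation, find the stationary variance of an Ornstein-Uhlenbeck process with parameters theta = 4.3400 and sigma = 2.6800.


Stationary variance = sigma^2 / (2*theta)
= 2.6800^2 / (2*4.3400)
= 7.1824 / 8.6800
= 0.8275

0.8275


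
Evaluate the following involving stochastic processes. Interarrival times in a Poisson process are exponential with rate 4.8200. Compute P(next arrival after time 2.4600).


P(X > t) = exp(-lambda * t)
= exp(-4.8200 * 2.4600)
= exp(-11.8572) = 7.0873e-06

7.0873e-06


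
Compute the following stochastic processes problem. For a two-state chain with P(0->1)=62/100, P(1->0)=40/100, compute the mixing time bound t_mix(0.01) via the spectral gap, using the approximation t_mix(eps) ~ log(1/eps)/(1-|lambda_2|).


lambda_2 = |1 - p01 - p10| = |1 - 0.6200 - 0.4000| = 0.0200
t_mix ~ log(1/eps)/(1 - |lambda_2|)
= log(100)/(1 - 0.0200) = 4.6052/0.9800
= 4.6992

4.6992


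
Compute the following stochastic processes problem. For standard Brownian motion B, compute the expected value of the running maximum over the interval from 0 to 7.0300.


E(max B(s)) = sqrt(2t/pi)
= sqrt(2*7.0300/pi)
= sqrt(4.4754)
= 2.1155

2.1155


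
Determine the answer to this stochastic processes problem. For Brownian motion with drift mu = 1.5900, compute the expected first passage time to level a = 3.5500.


Expected first passage time = a/mu
= 3.5500/1.5900
= 2.2327

2.2327


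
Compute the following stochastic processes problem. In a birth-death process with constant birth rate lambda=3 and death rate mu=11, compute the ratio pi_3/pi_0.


For birth-death process, pi_n/pi_0 = (lambda/mu)^n
= (3/11)^3
= 0.0203

0.0203


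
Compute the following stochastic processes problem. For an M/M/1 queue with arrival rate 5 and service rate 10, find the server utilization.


rho = lambda/mu
= 5/10
= 0.5000

0.5000


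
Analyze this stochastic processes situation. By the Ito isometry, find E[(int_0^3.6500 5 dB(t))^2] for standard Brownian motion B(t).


By Ito isometry: E[(int f dB)^2] = int f^2 dt
= 5^2 * 3.6500
= 25 * 3.6500 = 91.2500

91.2500


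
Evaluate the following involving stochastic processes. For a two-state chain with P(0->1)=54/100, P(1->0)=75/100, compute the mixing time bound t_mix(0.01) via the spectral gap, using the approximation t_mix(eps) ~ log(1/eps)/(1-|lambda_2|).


lambda_2 = |1 - p01 - p10| = |1 - 0.5400 - 0.7500| = 0.2900
t_mix ~ log(1/eps)/(1 - |lambda_2|)
= log(100)/(1 - 0.2900) = 4.6052/0.7100
= 6.4862

6.4862


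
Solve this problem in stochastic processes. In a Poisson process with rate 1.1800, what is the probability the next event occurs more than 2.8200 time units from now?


P(X > t) = exp(-lambda * t)
= exp(-1.1800 * 2.8200)
= exp(-3.3276) = 0.0359

0.0359


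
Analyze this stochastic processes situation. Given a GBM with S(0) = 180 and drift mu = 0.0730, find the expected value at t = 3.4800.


E[S(t)] = S(0) * exp(mu * t)
= 180 * exp(0.0730 * 3.4800)
= 180 * 1.2892
= 232.0602

232.0602


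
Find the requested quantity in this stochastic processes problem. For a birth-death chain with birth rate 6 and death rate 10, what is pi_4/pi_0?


For birth-death process, pi_n/pi_0 = (lambda/mu)^n
= (6/10)^4
= 0.1296

0.1296


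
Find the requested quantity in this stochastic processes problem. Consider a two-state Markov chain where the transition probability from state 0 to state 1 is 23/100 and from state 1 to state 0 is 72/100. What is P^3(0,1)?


Computing P^3 by matrix multiplication.
P = [[0.7700, 0.2300], [0.7200, 0.2800]]
After raising P to the power 3:
P^3(0,1) = 0.2421

0.2421


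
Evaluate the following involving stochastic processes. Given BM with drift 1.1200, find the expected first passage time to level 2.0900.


Expected first passage time = a/mu
= 2.0900/1.1200
= 1.8661

1.8661


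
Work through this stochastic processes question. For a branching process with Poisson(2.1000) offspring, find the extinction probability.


Since mu = 2.1000 > 1, extinction prob q < 1.
Solve s = exp(mu*(s-1)) iteratively.
q = 0.1779

0.1779


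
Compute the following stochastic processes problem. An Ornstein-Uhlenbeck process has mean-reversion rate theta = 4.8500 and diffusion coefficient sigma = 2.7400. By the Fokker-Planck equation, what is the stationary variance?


Stationary variance = sigma^2 / (2*theta)
= 2.7400^2 / (2*4.8500)
= 7.5076 / 9.7000
= 0.7740

0.7740


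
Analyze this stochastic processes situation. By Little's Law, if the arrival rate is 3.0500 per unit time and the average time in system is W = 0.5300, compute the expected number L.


Little's Law: L = lambda * W
= 3.0500 * 0.5300
= 1.6165

1.6165


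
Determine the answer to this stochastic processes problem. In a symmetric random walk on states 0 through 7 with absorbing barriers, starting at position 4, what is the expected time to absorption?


For symmetric RW on 0,...,N with absorbing barriers, E(i) = i*(N-i)
E(4) = 4 * 3 = 12

12


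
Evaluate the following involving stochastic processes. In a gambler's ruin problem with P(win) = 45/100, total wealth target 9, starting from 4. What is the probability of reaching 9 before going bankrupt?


Gambler's ruin formula:
r = q/p = 0.5500/0.4500 = 1.2222
P(win) = (1 - r^i)/(1 - r^N)
= (1 - 1.2222^4)/(1 - 1.2222^9)
= 0.2421

0.2421


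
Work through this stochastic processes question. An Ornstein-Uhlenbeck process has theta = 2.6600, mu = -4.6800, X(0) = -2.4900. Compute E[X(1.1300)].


E[X(t)] = mu + (X(0) - mu)*exp(-theta*t)
= -4.6800 + (-2.4900 - -4.6800)*exp(-2.6600*1.1300)
= -4.6800 + 2.1900 * 0.0495
= -4.5716

-4.5716


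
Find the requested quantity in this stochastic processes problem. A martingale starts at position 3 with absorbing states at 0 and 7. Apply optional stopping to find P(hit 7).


By optional stopping theorem: E(M at tau) = M(0) = 3
P(hit 7)*7 + P(hit 0)*0 = 3
P(hit 7) = (3 - 0)/(7 - 0) = 3/7 = 0.4286

0.4286


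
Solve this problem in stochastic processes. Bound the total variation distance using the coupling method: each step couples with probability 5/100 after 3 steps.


TV distance bound <= (1-delta)^n
= (1 - 0.0500)^3
= 0.9500^3
= 0.8574

0.8574


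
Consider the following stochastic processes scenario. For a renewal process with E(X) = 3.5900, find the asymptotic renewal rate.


Long-run renewal rate = 1/E(X)
= 1/3.5900
= 0.2786

0.2786


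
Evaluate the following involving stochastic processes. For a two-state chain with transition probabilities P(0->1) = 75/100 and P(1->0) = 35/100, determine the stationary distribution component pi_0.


Stationary distribution: pi_0 = p10/(p01+p10), pi_1 = p01/(p01+p10)
p01 = 0.7500, p10 = 0.3500
pi_0 = 0.3182

0.3182


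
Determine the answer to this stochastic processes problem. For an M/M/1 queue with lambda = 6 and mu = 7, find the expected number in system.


rho = 6/7 = 0.8571
L = rho/(1-rho)
= 0.8571/0.1429
= 6.0000

6.0000


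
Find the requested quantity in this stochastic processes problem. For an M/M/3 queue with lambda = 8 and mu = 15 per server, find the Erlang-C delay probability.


a = lambda/mu = 0.5333
rho = a/c = 0.1778
Erlang-C formula applied:
C(c,a) = 0.0180

0.0180


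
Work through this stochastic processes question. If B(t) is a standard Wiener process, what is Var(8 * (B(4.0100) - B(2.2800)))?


Var(alpha*(B(t)-B(s))) = alpha^2 * (t-s)
= 8^2 * (4.0100 - 2.2800)
= 64 * 1.7300
= 110.7200

110.7200


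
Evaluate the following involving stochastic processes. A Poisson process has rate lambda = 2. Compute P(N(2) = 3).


P(N(t)=k) = (lambda*t)^k * exp(-lambda*t) / k!
lambda*t = 4
= 4^3 * exp(-4) / 3!
= 64 * 0.0183 / 6
= 0.1954

0.1954


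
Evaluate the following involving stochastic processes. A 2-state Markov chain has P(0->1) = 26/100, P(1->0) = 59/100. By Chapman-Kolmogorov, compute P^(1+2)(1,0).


P^3 = P^1 * P^2
Computing via matrix multiplication of the transition matrix.
Entry (1,0) of P^3 = 0.6918

0.6918


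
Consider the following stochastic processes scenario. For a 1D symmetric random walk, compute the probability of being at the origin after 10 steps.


P(S(10) = 0) = C(10,5) / 4^5
= 252 / 1024
= 0.2461

0.2461


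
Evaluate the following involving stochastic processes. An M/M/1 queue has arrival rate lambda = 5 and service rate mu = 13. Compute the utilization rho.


rho = lambda/mu
= 5/13
= 0.3846

0.3846


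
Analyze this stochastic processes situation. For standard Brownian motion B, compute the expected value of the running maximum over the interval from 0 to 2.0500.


E(max B(s)) = sqrt(2t/pi)
= sqrt(2*2.0500/pi)
= sqrt(1.3051)
= 1.1424

1.1424


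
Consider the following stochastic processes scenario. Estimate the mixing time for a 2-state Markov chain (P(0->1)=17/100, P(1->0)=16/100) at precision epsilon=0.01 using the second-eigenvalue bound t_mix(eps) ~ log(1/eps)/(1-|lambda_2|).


lambda_2 = |1 - p01 - p10| = |1 - 0.1700 - 0.1600| = 0.6700
t_mix ~ log(1/eps)/(1 - |lambda_2|)
= log(100)/(1 - 0.6700) = 4.6052/0.3300
= 13.9551

13.9551


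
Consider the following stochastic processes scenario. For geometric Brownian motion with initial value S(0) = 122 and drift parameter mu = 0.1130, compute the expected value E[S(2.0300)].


E[S(t)] = S(0) * exp(mu * t)
= 122 * exp(0.1130 * 2.0300)
= 122 * 1.2578
= 153.4556

153.4556


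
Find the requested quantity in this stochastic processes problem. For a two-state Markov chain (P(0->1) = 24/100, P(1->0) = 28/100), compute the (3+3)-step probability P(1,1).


P^6 = P^3 * P^3
Computing via matrix multiplication of the transition matrix.
Entry (1,1) of P^6 = 0.4681

0.4681


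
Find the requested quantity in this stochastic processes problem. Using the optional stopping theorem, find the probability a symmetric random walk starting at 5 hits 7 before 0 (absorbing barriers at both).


By optional stopping theorem: E(M at tau) = M(0) = 5
P(hit 7)*7 + P(hit 0)*0 = 5
P(hit 7) = (5 - 0)/(7 - 0) = 5/7 = 0.7143

0.7143


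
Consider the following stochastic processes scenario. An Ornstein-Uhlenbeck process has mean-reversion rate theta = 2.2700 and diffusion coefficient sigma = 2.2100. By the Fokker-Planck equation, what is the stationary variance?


Stationary variance = sigma^2 / (2*theta)
= 2.2100^2 / (2*2.2700)
= 4.8841 / 4.5400
= 1.0758

1.0758


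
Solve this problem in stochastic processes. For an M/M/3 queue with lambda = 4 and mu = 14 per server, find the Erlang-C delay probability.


a = lambda/mu = 0.2857
rho = a/c = 0.0952
Erlang-C formula applied:
C(c,a) = 0.0032

0.0032


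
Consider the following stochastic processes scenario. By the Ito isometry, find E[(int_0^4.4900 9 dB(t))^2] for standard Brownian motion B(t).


By Ito isometry: E[(int f dB)^2] = int f^2 dt
= 9^2 * 4.4900
= 81 * 4.4900 = 363.6900

363.6900


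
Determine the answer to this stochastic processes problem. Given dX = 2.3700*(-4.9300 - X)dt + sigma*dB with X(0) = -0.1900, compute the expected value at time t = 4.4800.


E[X(t)] = mu + (X(0) - mu)*exp(-theta*t)
= -4.9300 + (-0.1900 - -4.9300)*exp(-2.3700*4.4800)
= -4.9300 + 4.7400 * 2.4481e-05
= -4.9299

-4.9299


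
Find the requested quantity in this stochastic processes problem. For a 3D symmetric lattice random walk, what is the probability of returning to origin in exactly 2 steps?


P(return in 2 steps) = P(reverse first step) = 1/(2d)
= 1/6
= 0.1667

0.1667


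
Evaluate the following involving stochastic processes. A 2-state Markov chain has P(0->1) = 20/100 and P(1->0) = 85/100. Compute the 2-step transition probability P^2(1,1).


Computing P^2 by matrix multiplication.
P = [[0.8000, 0.2000], [0.8500, 0.1500]]
After raising P to the power 2:
P^2(1,1) = 0.1925

0.1925


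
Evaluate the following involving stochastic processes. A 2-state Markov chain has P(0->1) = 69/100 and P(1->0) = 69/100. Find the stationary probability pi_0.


Stationary distribution: pi_0 = p10/(p01+p10), pi_1 = p01/(p01+p10)
p01 = 0.6900, p10 = 0.6900
pi_0 = 0.5000

0.5000


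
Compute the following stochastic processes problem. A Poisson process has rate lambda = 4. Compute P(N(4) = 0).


P(N(t)=k) = (lambda*t)^k * exp(-lambda*t) / k!
lambda*t = 16
= 16^0 * exp(-16) / 0!
= 1 * 1.1254e-07 / 1
= 1.1254e-07

1.1254e-07


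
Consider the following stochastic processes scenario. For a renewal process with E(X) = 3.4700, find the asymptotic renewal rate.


Long-run renewal rate = 1/E(X)
= 1/3.4700
= 0.2882

0.2882


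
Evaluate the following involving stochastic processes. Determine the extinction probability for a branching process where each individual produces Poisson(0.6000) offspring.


Since mu = 0.6000 <= 1, extinction probability = 1.

1.0000


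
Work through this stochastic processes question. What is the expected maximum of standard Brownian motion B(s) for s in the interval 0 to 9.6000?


E(max B(s)) = sqrt(2t/pi)
= sqrt(2*9.6000/pi)
= sqrt(6.1115)
= 2.4722

2.4722


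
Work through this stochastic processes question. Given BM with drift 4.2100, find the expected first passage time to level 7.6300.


Expected first passage time = a/mu
= 7.6300/4.2100
= 1.8124

1.8124


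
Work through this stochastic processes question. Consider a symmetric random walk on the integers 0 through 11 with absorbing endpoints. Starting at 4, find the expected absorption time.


For symmetric RW on 0,...,N with absorbing barriers, E(i) = i*(N-i)
E(4) = 4 * 7 = 28

28


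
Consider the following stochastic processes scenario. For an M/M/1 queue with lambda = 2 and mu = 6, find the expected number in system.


rho = 2/6 = 0.3333
L = rho/(1-rho)
= 0.3333/0.6667
= 0.5000

0.5000


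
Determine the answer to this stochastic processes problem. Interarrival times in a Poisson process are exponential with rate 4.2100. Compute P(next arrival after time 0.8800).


P(X > t) = exp(-lambda * t)
= exp(-4.2100 * 0.8800)
= exp(-3.7048) = 0.0246

0.0246


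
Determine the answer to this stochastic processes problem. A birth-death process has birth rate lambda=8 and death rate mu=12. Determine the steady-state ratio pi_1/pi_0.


For birth-death process, pi_n/pi_0 = (lambda/mu)^n
= (8/12)^1
= 0.6667

0.6667


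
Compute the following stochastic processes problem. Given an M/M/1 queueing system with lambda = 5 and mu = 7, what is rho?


rho = lambda/mu
= 5/7
= 0.7143

0.7143


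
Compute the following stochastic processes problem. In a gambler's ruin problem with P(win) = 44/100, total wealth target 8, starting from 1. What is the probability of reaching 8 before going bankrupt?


Gambler's ruin formula:
r = q/p = 0.5600/0.4400 = 1.2727
P(win) = (1 - r^i)/(1 - r^N)
= (1 - 1.2727^1)/(1 - 1.2727^8)
= 0.0463

0.0463


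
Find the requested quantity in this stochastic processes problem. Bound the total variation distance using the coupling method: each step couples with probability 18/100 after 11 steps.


TV distance bound <= (1-delta)^n
= (1 - 0.1800)^11
= 0.8200^11
= 0.1127

0.1127


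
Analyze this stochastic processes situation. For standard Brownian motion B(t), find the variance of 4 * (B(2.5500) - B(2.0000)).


Var(alpha*(B(t)-B(s))) = alpha^2 * (t-s)
= 4^2 * (2.5500 - 2.0000)
= 16 * 0.5500
= 8.8000

8.8000


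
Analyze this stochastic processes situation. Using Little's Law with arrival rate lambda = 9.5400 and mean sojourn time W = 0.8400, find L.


Little's Law: L = lambda * W
= 9.5400 * 0.8400
= 8.0136

8.0136


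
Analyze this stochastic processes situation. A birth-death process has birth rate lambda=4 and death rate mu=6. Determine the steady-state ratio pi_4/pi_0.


For birth-death process, pi_n/pi_0 = (lambda/mu)^n
= (4/6)^4
= 0.1975

0.1975


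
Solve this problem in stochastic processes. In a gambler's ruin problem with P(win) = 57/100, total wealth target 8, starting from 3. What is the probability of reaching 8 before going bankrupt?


Gambler's ruin formula:
r = q/p = 0.4300/0.5700 = 0.7544
P(win) = (1 - r^i)/(1 - r^N)
= (1 - 0.7544^3)/(1 - 0.7544^8)
= 0.6376

0.6376


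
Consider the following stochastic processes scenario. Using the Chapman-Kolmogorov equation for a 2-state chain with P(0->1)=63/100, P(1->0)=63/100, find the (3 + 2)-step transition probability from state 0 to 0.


P^5 = P^3 * P^2
Computing via matrix multiplication of the transition matrix.
Entry (0,0) of P^5 = 0.4994

0.4994


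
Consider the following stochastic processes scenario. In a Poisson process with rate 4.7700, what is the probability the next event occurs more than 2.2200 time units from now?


P(X > t) = exp(-lambda * t)
= exp(-4.7700 * 2.2200)
= exp(-10.5894) = 2.5182e-05

2.5182e-05


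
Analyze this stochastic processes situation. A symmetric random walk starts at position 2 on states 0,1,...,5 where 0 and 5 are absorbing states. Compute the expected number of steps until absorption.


For symmetric RW on 0,...,N with absorbing barriers, E(i) = i*(N-i)
E(2) = 2 * 3 = 6

6


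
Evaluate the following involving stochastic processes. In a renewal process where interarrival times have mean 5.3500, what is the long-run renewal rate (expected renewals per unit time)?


Long-run renewal rate = 1/E(X)
= 1/5.3500
= 0.1869

0.1869


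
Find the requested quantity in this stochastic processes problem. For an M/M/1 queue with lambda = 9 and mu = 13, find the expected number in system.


rho = 9/13 = 0.6923
L = rho/(1-rho)
= 0.6923/0.3077
= 2.2500

2.2500


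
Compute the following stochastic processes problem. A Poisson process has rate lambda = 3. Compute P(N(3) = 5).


P(N(t)=k) = (lambda*t)^k * exp(-lambda*t) / k!
lambda*t = 9
= 9^5 * exp(-9) / 5!
= 59049 * 1.2341e-04 / 120
= 0.0607

0.0607


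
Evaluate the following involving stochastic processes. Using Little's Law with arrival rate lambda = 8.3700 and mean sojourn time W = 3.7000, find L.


Little's Law: L = lambda * W
= 8.3700 * 3.7000
= 30.9690

30.9690


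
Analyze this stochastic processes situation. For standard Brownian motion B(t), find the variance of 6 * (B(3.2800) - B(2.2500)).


Var(alpha*(B(t)-B(s))) = alpha^2 * (t-s)
= 6^2 * (3.2800 - 2.2500)
= 36 * 1.0300
= 37.0800

37.0800


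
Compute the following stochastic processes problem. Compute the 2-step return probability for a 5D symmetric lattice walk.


P(return in 2 steps) = P(reverse first step) = 1/(2d)
= 1/10
= 0.1000

0.1000


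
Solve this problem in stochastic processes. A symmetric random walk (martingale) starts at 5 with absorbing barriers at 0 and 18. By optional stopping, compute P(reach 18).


By optional stopping theorem: E(M at tau) = M(0) = 5
P(hit 18)*18 + P(hit 0)*0 = 5
P(hit 18) = (5 - 0)/(18 - 0) = 5/18 = 0.2778

0.2778


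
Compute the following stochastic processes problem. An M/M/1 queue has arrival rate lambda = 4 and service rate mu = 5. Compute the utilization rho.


rho = lambda/mu
= 4/5
= 0.8000

0.8000


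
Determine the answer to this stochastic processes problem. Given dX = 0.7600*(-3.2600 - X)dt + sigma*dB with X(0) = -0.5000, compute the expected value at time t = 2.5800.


E[X(t)] = mu + (X(0) - mu)*exp(-theta*t)
= -3.2600 + (-0.5000 - -3.2600)*exp(-0.7600*2.5800)
= -3.2600 + 2.7600 * 0.1407
= -2.8715

-2.8715


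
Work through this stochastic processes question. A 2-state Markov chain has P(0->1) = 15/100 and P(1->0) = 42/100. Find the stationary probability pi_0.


Stationary distribution: pi_0 = p10/(p01+p10), pi_1 = p01/(p01+p10)
p01 = 0.1500, p10 = 0.4200
pi_0 = 0.7368

0.7368


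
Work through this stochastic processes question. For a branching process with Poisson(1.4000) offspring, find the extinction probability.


Since mu = 1.4000 > 1, extinction prob q < 1.
Solve s = exp(mu*(s-1)) iteratively.
q = 0.4890

0.4890


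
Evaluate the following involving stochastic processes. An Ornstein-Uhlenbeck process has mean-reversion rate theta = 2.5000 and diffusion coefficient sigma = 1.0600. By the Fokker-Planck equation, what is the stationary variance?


Stationary variance = sigma^2 / (2*theta)
= 1.0600^2 / (2*2.5000)
= 1.1236 / 5.0000
= 0.2247

0.2247


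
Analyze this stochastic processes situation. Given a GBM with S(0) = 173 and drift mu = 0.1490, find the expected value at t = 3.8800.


E[S(t)] = S(0) * exp(mu * t)
= 173 * exp(0.1490 * 3.8800)
= 173 * 1.7827
= 308.4043

308.4043


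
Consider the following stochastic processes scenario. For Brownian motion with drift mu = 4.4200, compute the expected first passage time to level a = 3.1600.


Expected first passage time = a/mu
= 3.1600/4.4200
= 0.7149

0.7149


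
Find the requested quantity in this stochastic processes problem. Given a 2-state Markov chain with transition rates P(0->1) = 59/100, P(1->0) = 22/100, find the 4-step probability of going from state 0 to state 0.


Computing P^4 by matrix multiplication.
P = [[0.4100, 0.5900], [0.2200, 0.7800]]
After raising P to the power 4:
P^4(0,0) = 0.2726

0.2726


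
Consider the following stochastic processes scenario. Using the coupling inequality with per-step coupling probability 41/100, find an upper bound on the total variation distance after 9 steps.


TV distance bound <= (1-delta)^n
= (1 - 0.4100)^9
= 0.5900^9
= 0.0087

0.0087


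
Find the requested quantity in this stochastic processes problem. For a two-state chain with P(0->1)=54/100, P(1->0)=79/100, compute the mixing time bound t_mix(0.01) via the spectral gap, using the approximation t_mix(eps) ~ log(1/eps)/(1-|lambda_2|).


lambda_2 = |1 - p01 - p10| = |1 - 0.5400 - 0.7900| = 0.3300
t_mix ~ log(1/eps)/(1 - |lambda_2|)
= log(100)/(1 - 0.3300) = 4.6052/0.6700
= 6.8734

6.8734


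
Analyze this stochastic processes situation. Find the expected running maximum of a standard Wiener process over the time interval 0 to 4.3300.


E(max B(s)) = sqrt(2t/pi)
= sqrt(2*4.3300/pi)
= sqrt(2.7566)
= 1.6603

1.6603


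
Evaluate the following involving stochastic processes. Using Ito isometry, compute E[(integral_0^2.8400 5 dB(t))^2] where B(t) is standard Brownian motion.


By Ito isometry: E[(int f dB)^2] = int f^2 dt
= 5^2 * 2.8400
= 25 * 2.8400 = 71.0000

71.0000


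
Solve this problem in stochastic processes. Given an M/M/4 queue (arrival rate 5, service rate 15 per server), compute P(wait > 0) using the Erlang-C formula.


a = lambda/mu = 0.3333
rho = a/c = 0.0833
Erlang-C formula applied:
C(c,a) = 4.0209e-04

4.0209e-04


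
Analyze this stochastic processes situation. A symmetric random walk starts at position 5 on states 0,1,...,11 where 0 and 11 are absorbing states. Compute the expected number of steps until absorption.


For symmetric RW on 0,...,N with absorbing barriers, E(i) = i*(N-i)
E(5) = 5 * 6 = 30

30


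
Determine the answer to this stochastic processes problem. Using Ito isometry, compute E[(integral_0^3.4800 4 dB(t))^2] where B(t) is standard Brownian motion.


By Ito isometry: E[(int f dB)^2] = int f^2 dt
= 4^2 * 3.4800
= 16 * 3.4800 = 55.6800

55.6800


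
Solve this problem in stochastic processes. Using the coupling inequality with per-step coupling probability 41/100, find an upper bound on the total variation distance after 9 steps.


TV distance bound <= (1-delta)^n
= (1 - 0.4100)^9
= 0.5900^9
= 0.0087

0.0087


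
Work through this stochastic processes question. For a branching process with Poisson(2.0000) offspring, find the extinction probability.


Since mu = 2.0000 > 1, extinction prob q < 1.
Solve s = exp(mu*(s-1)) iteratively.
q = 0.2032

0.2032


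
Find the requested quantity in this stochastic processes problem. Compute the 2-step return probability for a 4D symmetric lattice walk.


P(return in 2 steps) = P(reverse first step) = 1/(2d)
= 1/8
= 0.1250

0.1250


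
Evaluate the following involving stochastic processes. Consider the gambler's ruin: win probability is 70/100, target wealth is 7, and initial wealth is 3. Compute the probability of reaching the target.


Gambler's ruin formula:
r = q/p = 0.3000/0.7000 = 0.4286
P(win) = (1 - r^i)/(1 - r^N)
= (1 - 0.4286^3)/(1 - 0.4286^7)
= 0.9237

0.9237


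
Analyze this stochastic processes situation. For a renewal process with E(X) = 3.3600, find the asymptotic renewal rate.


Long-run renewal rate = 1/E(X)
= 1/3.3600
= 0.2976

0.2976


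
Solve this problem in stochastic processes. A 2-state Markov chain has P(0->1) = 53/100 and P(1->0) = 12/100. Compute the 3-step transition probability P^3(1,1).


Computing P^3 by matrix multiplication.
P = [[0.4700, 0.5300], [0.1200, 0.8800]]
After raising P to the power 3:
P^3(1,1) = 0.8233

0.8233


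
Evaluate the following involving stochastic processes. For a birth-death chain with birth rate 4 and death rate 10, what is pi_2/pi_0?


For birth-death process, pi_n/pi_0 = (lambda/mu)^n
= (4/10)^2
= 0.1600

0.1600


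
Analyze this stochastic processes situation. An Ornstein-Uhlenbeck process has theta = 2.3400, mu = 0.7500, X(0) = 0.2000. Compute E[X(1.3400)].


E[X(t)] = mu + (X(0) - mu)*exp(-theta*t)
= 0.7500 + (0.2000 - 0.7500)*exp(-2.3400*1.3400)
= 0.7500 + -0.5500 * 0.0435
= 0.7261

0.7261


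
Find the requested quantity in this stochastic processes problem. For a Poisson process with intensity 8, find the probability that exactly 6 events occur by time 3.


P(N(t)=k) = (lambda*t)^k * exp(-lambda*t) / k!
lambda*t = 24
= 24^6 * exp(-24) / 6!
= 191102976 * 3.7751e-11 / 720
= 1.0020e-05

1.0020e-05


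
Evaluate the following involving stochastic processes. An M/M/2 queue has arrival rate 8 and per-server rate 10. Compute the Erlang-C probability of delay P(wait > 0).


a = lambda/mu = 0.8000
rho = a/c = 0.4000
Erlang-C formula applied:
C(c,a) = 0.2286

0.2286


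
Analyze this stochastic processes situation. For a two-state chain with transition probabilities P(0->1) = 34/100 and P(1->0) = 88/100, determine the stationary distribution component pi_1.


Stationary distribution: pi_0 = p10/(p01+p10), pi_1 = p01/(p01+p10)
p01 = 0.3400, p10 = 0.8800
pi_1 = 0.2787

0.2787


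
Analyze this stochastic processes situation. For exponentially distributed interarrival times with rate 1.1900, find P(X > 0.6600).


P(X > t) = exp(-lambda * t)
= exp(-1.1900 * 0.6600)
= exp(-0.7854) = 0.4559

0.4559


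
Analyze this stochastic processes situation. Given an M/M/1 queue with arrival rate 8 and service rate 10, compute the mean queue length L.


rho = 8/10 = 0.8000
L = rho/(1-rho)
= 0.8000/0.2000
= 4.0000

4.0000


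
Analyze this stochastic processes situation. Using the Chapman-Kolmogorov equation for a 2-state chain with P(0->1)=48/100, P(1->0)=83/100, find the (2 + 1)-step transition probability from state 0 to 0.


P^3 = P^2 * P^1
Computing via matrix multiplication of the transition matrix.
Entry (0,0) of P^3 = 0.6227

0.6227


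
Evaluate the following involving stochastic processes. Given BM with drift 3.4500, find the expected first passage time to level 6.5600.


Expected first passage time = a/mu
= 6.5600/3.4500
= 1.9014

1.9014


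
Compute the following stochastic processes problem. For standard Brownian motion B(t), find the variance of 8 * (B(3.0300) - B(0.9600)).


Var(alpha*(B(t)-B(s))) = alpha^2 * (t-s)
= 8^2 * (3.0300 - 0.9600)
= 64 * 2.0700
= 132.4800

132.4800


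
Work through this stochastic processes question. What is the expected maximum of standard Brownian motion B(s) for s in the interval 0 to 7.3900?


E(max B(s)) = sqrt(2t/pi)
= sqrt(2*7.3900/pi)
= sqrt(4.7046)
= 2.1690

2.1690


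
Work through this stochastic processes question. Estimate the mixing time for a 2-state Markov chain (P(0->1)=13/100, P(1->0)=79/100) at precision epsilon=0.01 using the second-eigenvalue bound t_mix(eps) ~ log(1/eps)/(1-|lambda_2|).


lambda_2 = |1 - p01 - p10| = |1 - 0.1300 - 0.7900| = 0.0800
t_mix ~ log(1/eps)/(1 - |lambda_2|)
= log(100)/(1 - 0.0800) = 4.6052/0.9200
= 5.0056

5.0056


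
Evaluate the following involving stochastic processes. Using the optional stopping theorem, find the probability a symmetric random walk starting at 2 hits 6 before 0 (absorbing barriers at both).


By optional stopping theorem: E(M at tau) = M(0) = 2
P(hit 6)*6 + P(hit 0)*0 = 2
P(hit 6) = (2 - 0)/(6 - 0) = 1/3 = 0.3333

0.3333


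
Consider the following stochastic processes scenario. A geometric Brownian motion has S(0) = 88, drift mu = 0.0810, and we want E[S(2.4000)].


E[S(t)] = S(0) * exp(mu * t)
= 88 * exp(0.0810 * 2.4000)
= 88 * 1.2146
= 106.8832

106.8832


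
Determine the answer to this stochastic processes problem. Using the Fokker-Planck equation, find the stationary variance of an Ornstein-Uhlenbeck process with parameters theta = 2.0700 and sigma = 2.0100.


Stationary variance = sigma^2 / (2*theta)
= 2.0100^2 / (2*2.0700)
= 4.0401 / 4.1400
= 0.9759

0.9759


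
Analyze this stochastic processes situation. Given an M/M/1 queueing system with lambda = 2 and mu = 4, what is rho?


rho = lambda/mu
= 2/4
= 0.5000

0.5000


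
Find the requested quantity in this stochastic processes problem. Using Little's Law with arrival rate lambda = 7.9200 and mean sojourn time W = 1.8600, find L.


Little's Law: L = lambda * W
= 7.9200 * 1.8600
= 14.7312

14.7312


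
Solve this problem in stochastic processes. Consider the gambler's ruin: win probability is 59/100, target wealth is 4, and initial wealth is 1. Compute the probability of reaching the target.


Gambler's ruin formula:
r = q/p = 0.4100/0.5900 = 0.6949
P(win) = (1 - r^i)/(1 - r^N)
= (1 - 0.6949^1)/(1 - 0.6949^4)
= 0.3979

0.3979


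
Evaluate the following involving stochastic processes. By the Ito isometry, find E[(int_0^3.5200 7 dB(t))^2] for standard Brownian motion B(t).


By Ito isometry: E[(int f dB)^2] = int f^2 dt
= 7^2 * 3.5200
= 49 * 3.5200 = 172.4800

172.4800


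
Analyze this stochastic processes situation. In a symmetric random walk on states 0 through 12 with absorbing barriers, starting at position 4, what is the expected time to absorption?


For symmetric RW on 0,...,N with absorbing barriers, E(i) = i*(N-i)
E(4) = 4 * 8 = 32

32


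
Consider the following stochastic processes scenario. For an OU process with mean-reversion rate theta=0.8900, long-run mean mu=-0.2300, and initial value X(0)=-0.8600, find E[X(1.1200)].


E[X(t)] = mu + (X(0) - mu)*exp(-theta*t)
= -0.2300 + (-0.8600 - -0.2300)*exp(-0.8900*1.1200)
= -0.2300 + -0.6300 * 0.3691
= -0.4625

-0.4625


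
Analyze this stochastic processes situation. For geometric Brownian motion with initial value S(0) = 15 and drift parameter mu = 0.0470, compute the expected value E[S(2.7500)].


E[S(t)] = S(0) * exp(mu * t)
= 15 * exp(0.0470 * 2.7500)
= 15 * 1.1380
= 17.0696

17.0696


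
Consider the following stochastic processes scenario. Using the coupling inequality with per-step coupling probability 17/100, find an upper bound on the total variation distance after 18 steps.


TV distance bound <= (1-delta)^n
= (1 - 0.1700)^18
= 0.8300^18
= 0.0349

0.0349


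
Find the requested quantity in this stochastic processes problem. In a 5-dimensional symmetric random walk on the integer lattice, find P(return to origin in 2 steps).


P(return in 2 steps) = P(reverse first step) = 1/(2d)
= 1/10
= 0.1000

0.1000


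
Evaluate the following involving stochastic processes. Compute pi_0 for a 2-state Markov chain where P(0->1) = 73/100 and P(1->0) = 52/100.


Stationary distribution: pi_0 = p10/(p01+p10), pi_1 = p01/(p01+p10)
p01 = 0.7300, p10 = 0.5200
pi_0 = 0.4160

0.4160


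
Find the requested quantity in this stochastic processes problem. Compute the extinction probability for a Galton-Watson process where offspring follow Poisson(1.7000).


Since mu = 1.7000 > 1, extinction prob q < 1.
Solve s = exp(mu*(s-1)) iteratively.
q = 0.3088

0.3088


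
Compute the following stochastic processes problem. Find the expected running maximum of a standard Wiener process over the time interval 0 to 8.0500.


E(max B(s)) = sqrt(2t/pi)
= sqrt(2*8.0500/pi)
= sqrt(5.1248)
= 2.2638

2.2638


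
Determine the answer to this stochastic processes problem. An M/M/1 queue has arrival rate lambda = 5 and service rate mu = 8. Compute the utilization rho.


rho = lambda/mu
= 5/8
= 0.6250

0.6250


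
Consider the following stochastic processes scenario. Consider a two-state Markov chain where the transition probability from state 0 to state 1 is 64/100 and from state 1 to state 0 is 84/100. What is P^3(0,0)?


Computing P^3 by matrix multiplication.
P = [[0.3600, 0.6400], [0.8400, 0.1600]]
After raising P to the power 3:
P^3(0,0) = 0.5197

0.5197


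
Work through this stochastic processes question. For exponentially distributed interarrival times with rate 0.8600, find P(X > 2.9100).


P(X > t) = exp(-lambda * t)
= exp(-0.8600 * 2.9100)
= exp(-2.5026) = 0.0819

0.0819


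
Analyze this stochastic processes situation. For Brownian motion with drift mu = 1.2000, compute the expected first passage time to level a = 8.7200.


Expected first passage time = a/mu
= 8.7200/1.2000
= 7.2667

7.2667


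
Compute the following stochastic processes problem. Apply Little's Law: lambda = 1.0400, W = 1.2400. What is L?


Little's Law: L = lambda * W
= 1.0400 * 1.2400
= 1.2896

1.2896


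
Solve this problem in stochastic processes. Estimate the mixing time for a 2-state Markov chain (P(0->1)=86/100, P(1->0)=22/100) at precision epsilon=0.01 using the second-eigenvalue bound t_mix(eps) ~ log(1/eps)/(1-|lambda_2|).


lambda_2 = |1 - p01 - p10| = |1 - 0.8600 - 0.2200| = 0.0800
t_mix ~ log(1/eps)/(1 - |lambda_2|)
= log(100)/(1 - 0.0800) = 4.6052/0.9200
= 5.0056

5.0056


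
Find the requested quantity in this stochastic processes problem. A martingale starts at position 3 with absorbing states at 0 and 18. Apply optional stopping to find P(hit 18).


By optional stopping theorem: E(M at tau) = M(0) = 3
P(hit 18)*18 + P(hit 0)*0 = 3
P(hit 18) = (3 - 0)/(18 - 0) = 1/6 = 0.1667

0.1667


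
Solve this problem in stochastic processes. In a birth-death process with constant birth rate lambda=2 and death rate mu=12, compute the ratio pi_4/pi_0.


For birth-death process, pi_n/pi_0 = (lambda/mu)^n
= (2/12)^4
= 7.7160e-04

7.7160e-04


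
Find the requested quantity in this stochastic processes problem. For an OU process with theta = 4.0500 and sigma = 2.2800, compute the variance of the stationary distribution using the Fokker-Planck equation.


Stationary variance = sigma^2 / (2*theta)
= 2.2800^2 / (2*4.0500)
= 5.1984 / 8.1000
= 0.6418

0.6418


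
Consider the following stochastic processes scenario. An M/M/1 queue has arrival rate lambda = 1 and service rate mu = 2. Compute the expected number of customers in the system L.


rho = 1/2 = 0.5000
L = rho/(1-rho)
= 0.5000/0.5000
= 1.0000

1.0000


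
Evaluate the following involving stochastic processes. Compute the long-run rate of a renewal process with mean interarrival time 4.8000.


Long-run renewal rate = 1/E(X)
= 1/4.8000
= 0.2083

0.2083


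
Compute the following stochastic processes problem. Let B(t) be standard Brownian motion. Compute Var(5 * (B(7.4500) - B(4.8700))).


Var(alpha*(B(t)-B(s))) = alpha^2 * (t-s)
= 5^2 * (7.4500 - 4.8700)
= 25 * 2.5800
= 64.5000

64.5000


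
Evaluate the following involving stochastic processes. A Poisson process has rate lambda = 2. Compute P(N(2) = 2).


P(N(t)=k) = (lambda*t)^k * exp(-lambda*t) / k!
lambda*t = 4
= 4^2 * exp(-4) / 2!
= 16 * 0.0183 / 2
= 0.1465

0.1465


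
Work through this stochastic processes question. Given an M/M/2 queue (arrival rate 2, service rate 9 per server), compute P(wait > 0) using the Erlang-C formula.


a = lambda/mu = 0.2222
rho = a/c = 0.1111
Erlang-C formula applied:
C(c,a) = 0.0222

0.0222


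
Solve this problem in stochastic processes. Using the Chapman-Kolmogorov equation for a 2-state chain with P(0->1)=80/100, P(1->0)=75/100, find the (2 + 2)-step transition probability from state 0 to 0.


P^4 = P^2 * P^2
Computing via matrix multiplication of the transition matrix.
Entry (0,0) of P^4 = 0.5311

0.5311


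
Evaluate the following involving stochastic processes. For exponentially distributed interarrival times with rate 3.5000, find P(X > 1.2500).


P(X > t) = exp(-lambda * t)
= exp(-3.5000 * 1.2500)
= exp(-4.3750) = 0.0126

0.0126


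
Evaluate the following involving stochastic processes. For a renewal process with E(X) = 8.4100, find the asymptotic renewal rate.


Long-run renewal rate = 1/E(X)
= 1/8.4100
= 0.1189

0.1189


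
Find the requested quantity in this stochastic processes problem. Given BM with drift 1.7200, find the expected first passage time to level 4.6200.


Expected first passage time = a/mu
= 4.6200/1.7200
= 2.6860

2.6860


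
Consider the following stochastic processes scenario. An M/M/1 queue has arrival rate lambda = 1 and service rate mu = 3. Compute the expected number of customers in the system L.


rho = 1/3 = 0.3333
L = rho/(1-rho)
= 0.3333/0.6667
= 0.5000

0.5000
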